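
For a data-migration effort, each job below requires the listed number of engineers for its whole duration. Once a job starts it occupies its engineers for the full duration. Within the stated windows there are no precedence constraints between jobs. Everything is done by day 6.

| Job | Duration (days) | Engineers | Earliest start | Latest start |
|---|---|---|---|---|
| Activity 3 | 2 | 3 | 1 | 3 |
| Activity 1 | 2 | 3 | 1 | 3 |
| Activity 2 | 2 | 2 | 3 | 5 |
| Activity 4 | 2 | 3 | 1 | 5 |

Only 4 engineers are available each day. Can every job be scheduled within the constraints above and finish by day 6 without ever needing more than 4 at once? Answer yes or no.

no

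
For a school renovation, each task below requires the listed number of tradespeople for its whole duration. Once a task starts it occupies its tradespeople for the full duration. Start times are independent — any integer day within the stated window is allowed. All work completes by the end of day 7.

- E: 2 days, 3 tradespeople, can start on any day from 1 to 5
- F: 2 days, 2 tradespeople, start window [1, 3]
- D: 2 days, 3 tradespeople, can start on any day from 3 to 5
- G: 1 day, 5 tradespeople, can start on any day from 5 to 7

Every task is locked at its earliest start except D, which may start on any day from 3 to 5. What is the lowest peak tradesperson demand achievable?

D@3: d1:5  d2:5  d3:3  d4:3  d5:5  d6:0  d7:0 → peak 5
D@4: d1:5  d2:5  d3:0  d4:3  d5:8  d6:0  d7:0 → peak 8
D@5: d1:5  d2:5  d3:0  d4:0  d5:8  d6:3  d7:0 → peak 8
Best is D@3, peak 5.

5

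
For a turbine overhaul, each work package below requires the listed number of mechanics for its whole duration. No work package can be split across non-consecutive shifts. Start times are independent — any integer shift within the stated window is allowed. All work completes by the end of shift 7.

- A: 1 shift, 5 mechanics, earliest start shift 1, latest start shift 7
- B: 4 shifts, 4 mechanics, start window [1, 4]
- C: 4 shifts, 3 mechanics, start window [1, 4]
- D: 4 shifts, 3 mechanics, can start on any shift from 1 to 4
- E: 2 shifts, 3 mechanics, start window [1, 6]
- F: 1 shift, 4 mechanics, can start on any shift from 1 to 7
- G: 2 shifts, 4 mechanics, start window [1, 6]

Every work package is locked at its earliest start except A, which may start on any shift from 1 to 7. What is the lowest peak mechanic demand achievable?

21

A@1: s1:26  s2:17  s3:10  s4:10  s5:0  s6:0  s7:0 → peak 26
A@2: s1:21  s2:22  s3:10  s4:10  s5:0  s6:0  s7:0 → peak 22
A@3: s1:21  s2:17  s3:15  s4:10  s5:0  s6:0  s7:0 → peak 21
A@4: s1:21  s2:17  s3:10  s4:15  s5:0  s6:0  s7:0 → peak 21
A@5: s1:21  s2:17  s3:10  s4:10  s5:5  s6:0  s7:0 → peak 21
A@6: s1:21  s2:17  s3:10  s4:10  s5:0  s6:5  s7:0 → peak 21
A@7: s1:21  s2:17  s3:10  s4:10  s5:0  s6:0  s7:5 → peak 21
Best is A@3, peak 21.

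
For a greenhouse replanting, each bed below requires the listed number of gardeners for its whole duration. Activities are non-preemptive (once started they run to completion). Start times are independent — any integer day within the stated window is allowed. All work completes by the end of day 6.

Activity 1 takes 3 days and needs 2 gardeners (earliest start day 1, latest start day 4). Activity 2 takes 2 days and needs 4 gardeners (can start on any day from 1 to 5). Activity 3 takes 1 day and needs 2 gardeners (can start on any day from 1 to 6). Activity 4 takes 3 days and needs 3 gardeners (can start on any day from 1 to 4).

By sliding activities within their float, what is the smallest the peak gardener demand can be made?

5

Early-start (Activity 1@1, Activity 2@1, Activity 3@1, Activity 4@1) gives peak 11: d1:11  d2:9  d3:5  d4:0  d5:0  d6:0.
Shift Activity 2→4, Activity 3→6.
Schedule Activity 1@1, Activity 2@4, Activity 3@6, Activity 4@1: d1:5  d2:5  d3:5  d4:4  d5:4  d6:2 — peak 5.
Total gardener-days = 25 over 6 days ⇒ peak ≥ ⌈25/6⌉ = 5, so 5 is optimal.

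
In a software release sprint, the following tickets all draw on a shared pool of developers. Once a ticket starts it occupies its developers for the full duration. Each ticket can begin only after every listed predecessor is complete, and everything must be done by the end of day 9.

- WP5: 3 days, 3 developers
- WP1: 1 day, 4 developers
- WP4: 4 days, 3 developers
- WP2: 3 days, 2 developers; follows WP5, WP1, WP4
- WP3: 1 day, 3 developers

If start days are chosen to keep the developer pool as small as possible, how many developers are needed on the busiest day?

6

Early-start (WP5@1, WP1@1, WP4@1, WP2@5, WP3@1) gives peak 13: d1:13  d2:6  d3:6  d4:3  d5:2  d6:2  d7:2  d8:0  d9:0.
Shift WP1→5, WP2→6, WP3→4.
Schedule WP5@1, WP1@5, WP4@1, WP2@6, WP3@4: d1:6  d2:6  d3:6  d4:6  d5:4  d6:2  d7:2  d8:2  d9:0 — peak 6.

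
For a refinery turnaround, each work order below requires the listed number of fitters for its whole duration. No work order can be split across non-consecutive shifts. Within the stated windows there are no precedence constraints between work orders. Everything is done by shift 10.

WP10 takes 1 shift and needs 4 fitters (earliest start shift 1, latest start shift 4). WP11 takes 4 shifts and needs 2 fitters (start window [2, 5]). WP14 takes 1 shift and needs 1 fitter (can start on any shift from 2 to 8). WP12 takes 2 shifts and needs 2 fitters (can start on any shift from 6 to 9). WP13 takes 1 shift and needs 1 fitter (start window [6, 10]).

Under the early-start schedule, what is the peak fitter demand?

4

Early-start schedule: WP10@1, WP11@2, WP14@2, WP12@6, WP13@6.
Load per shift: shift 1: 4, shift 2: 3, shift 3: 2, shift 4: 2, shift 5: 2, shift 6: 3, shift 7: 2, shift 8: 0, shift 9: 0, shift 10: 0.
Peak is 4.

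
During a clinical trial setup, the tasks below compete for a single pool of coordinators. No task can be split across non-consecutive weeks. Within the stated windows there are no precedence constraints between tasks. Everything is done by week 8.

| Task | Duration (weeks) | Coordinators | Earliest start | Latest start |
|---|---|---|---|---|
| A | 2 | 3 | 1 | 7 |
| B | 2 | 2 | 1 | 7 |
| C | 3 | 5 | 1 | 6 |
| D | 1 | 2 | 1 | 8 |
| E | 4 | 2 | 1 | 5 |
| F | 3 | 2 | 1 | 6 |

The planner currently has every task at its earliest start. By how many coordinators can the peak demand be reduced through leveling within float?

Early-start peak: w1:16  w2:14  w3:9  w4:2  w5:0  w6:0  w7:0  w8:0 ⇒ 16.
Leveled (A@1, B@3, C@6, D@1, E@2, F@3): w1:5  w2:5  w3:6  w4:6  w5:4  w6:5  w7:5  w8:5 ⇒ 6.
Reduction 16 − 6 = 10.

10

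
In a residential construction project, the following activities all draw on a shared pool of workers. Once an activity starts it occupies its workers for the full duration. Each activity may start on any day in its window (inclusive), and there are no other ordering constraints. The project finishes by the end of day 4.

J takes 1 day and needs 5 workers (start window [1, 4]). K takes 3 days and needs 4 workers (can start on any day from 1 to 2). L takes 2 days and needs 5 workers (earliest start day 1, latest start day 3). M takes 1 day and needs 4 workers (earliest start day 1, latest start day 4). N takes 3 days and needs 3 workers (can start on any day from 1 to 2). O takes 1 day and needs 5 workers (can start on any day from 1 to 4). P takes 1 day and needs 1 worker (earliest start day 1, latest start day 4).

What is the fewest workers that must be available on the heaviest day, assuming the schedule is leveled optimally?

Early-start (J@1, K@1, L@1, M@1, N@1, O@1, P@1) gives peak 27: d1:27  d2:12  d3:7  d4:0.
Shift L→2, M→4, O→4, P→4.
Schedule J@1, K@1, L@2, M@4, N@1, O@4, P@4: d1:12  d2:12  d3:12  d4:10 — peak 12.
Total worker-days = 46 over 4 days ⇒ peak ≥ ⌈46/4⌉ = 12, so 12 is optimal.

12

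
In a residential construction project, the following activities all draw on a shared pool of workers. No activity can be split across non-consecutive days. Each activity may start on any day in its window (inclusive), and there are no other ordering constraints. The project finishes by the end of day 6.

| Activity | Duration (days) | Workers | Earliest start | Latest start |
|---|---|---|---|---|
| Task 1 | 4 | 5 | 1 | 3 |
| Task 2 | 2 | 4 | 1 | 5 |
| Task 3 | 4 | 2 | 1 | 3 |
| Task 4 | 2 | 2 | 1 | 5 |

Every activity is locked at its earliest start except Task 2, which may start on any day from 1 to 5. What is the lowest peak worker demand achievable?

9

Task 2@1: d1:13  d2:13  d3:7  d4:7  d5:0  d6:0 → peak 13
Task 2@2: d1:9  d2:13  d3:11  d4:7  d5:0  d6:0 → peak 13
Task 2@3: d1:9  d2:9  d3:11  d4:11  d5:0  d6:0 → peak 11
Task 2@4: d1:9  d2:9  d3:7  d4:11  d5:4  d6:0 → peak 11
Task 2@5: d1:9  d2:9  d3:7  d4:7  d5:4  d6:4 → peak 9
Best is Task 2@5, peak 9.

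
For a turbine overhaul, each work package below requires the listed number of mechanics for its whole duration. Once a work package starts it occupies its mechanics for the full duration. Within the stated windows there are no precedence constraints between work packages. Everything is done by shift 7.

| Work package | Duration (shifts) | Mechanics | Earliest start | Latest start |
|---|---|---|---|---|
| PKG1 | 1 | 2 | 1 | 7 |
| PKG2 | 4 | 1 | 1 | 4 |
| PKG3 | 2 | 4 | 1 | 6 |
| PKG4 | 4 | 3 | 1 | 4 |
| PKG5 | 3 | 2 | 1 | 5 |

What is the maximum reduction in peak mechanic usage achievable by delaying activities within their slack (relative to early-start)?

7

Early-start peak: s1:12  s2:10  s3:6  s4:4  s5:0  s6:0  s7:0 ⇒ 12.
Leveled (PKG1@1, PKG2@1, PKG3@2, PKG4@4, PKG5@5): s1:3  s2:5  s3:5  s4:4  s5:5  s6:5  s7:5 ⇒ 5.
Reduction 12 − 5 = 7.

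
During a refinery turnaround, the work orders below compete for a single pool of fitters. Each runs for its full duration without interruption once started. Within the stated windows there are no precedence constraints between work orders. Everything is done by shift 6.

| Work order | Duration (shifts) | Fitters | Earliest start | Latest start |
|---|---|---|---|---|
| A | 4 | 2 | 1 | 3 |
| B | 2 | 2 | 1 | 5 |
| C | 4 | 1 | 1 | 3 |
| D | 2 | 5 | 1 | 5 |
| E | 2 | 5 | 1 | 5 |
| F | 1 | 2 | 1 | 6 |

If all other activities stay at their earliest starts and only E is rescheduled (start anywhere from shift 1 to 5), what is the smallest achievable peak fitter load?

12

E@1: s1:17  s2:15  s3:3  s4:3  s5:0  s6:0 → peak 17
E@2: s1:12  s2:15  s3:8  s4:3  s5:0  s6:0 → peak 15
E@3: s1:12  s2:10  s3:8  s4:8  s5:0  s6:0 → peak 12
E@4: s1:12  s2:10  s3:3  s4:8  s5:5  s6:0 → peak 12
E@5: s1:12  s2:10  s3:3  s4:3  s5:5  s6:5 → peak 12
Best is E@3, peak 12.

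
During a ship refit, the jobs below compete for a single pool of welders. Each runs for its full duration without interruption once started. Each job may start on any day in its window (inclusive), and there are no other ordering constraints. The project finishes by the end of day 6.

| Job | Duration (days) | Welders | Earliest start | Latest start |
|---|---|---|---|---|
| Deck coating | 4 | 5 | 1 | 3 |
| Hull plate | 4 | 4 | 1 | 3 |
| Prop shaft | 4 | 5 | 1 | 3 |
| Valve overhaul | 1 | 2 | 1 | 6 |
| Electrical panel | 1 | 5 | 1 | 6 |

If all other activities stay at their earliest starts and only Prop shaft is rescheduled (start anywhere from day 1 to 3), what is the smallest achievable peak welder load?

Prop shaft@1: d1:21  d2:14  d3:14  d4:14  d5:0  d6:0 → peak 21
Prop shaft@2: d1:16  d2:14  d3:14  d4:14  d5:5  d6:0 → peak 16
Prop shaft@3: d1:16  d2:9  d3:14  d4:14  d5:5  d6:5 → peak 16
Best is Prop shaft@2, peak 16.

16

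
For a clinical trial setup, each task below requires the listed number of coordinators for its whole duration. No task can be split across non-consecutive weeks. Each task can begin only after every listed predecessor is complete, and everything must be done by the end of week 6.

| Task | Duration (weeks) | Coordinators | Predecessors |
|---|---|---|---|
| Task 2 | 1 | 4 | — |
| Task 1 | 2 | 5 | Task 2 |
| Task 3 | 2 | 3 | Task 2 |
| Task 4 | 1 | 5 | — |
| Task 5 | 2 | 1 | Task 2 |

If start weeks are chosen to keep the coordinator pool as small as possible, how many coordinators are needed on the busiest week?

Early-start (Task 2@1, Task 1@2, Task 3@2, Task 4@1, Task 5@2) gives peak 9: w1:9  w2:9  w3:9  w4:0  w5:0  w6:0.
Shift Task 3→4, Task 4→6, Task 5→4.
Schedule Task 2@1, Task 1@2, Task 3@4, Task 4@6, Task 5@4: w1:4  w2:5  w3:5  w4:4  w5:4  w6:5 — peak 5.
Total coordinator-weeks = 27 over 6 weeks ⇒ peak ≥ ⌈27/6⌉ = 5, so 5 is optimal.

5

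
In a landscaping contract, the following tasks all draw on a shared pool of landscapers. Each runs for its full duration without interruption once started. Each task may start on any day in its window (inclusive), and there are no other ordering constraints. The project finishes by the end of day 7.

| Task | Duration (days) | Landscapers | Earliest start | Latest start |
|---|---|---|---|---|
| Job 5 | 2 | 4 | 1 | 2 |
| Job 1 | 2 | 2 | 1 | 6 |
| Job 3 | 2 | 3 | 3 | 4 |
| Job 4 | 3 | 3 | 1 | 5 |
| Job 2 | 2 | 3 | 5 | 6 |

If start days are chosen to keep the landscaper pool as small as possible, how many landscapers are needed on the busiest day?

6

Early-start (Job 5@1, Job 1@1, Job 3@3, Job 4@1, Job 2@5) gives peak 9: d1:9  d2:9  d3:6  d4:3  d5:3  d6:3  d7:0.
Shift Job 4→3.
Schedule Job 5@1, Job 1@1, Job 3@3, Job 4@3, Job 2@5: d1:6  d2:6  d3:6  d4:6  d5:6  d6:3  d7:0 — peak 6.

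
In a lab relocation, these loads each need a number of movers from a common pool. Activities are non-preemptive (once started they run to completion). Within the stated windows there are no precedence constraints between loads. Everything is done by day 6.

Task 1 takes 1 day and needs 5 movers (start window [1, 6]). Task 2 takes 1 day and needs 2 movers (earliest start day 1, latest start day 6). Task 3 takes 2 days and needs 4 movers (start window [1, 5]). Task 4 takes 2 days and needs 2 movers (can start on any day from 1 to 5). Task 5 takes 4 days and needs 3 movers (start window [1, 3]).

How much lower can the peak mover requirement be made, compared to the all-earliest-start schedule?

9

Early-start peak: d1:16  d2:9  d3:3  d4:3  d5:0  d6:0 ⇒ 16.
Leveled (Task 1@1, Task 2@1, Task 3@2, Task 4@4, Task 5@2): d1:7  d2:7  d3:7  d4:5  d5:5  d6:0 ⇒ 7.
Reduction 16 − 7 = 9.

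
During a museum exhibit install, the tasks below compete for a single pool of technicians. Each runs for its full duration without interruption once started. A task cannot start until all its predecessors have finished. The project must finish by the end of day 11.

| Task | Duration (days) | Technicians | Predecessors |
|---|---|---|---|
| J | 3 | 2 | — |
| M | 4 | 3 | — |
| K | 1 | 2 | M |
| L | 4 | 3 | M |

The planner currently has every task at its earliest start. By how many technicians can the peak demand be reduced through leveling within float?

Early-start peak: d1:5  d2:5  d3:5  d4:3  d5:5  d6:3  d7:3  d8:3  d9:0  d10:0  d11:0 ⇒ 5.
Leveled (J@5, M@1, K@5, L@8): d1:3  d2:3  d3:3  d4:3  d5:4  d6:2  d7:2  d8:3  d9:3  d10:3  d11:3 ⇒ 4.
Reduction 5 − 4 = 1.

1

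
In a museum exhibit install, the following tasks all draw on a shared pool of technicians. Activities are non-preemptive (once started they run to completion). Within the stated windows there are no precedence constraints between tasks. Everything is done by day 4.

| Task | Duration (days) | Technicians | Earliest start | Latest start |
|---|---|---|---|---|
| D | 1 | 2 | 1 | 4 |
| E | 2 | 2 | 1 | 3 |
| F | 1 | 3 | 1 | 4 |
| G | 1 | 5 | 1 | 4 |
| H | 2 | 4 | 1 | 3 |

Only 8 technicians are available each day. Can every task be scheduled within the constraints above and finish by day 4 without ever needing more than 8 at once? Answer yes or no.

Schedule D@1, E@2, F@1, G@4, H@2: d1:5  d2:6  d3:6  d4:5 — peak 6 ≤ 8.

yes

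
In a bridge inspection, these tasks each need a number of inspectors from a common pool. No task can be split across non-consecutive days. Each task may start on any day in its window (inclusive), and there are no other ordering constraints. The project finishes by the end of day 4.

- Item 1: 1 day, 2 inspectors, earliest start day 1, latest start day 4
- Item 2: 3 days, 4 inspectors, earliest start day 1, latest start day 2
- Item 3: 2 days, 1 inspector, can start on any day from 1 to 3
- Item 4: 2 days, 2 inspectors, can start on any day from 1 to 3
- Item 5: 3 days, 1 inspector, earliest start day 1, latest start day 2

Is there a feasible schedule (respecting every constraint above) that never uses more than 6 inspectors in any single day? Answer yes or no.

The minimum achievable peak is 7; 6 < 7, so no feasible schedule stays within the cap.

no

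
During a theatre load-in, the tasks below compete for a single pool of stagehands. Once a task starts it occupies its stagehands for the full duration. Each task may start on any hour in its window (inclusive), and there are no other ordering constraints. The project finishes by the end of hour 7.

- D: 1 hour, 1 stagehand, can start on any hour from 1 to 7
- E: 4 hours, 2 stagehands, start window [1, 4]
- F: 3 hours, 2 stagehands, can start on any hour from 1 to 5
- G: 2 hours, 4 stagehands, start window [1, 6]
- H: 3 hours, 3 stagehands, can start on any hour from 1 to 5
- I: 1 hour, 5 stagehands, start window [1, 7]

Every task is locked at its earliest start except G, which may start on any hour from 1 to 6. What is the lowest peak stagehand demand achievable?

G@1: h1:17  h2:11  h3:7  h4:2  h5:0  h6:0  h7:0 → peak 17
G@2: h1:13  h2:11  h3:11  h4:2  h5:0  h6:0  h7:0 → peak 13
G@3: h1:13  h2:7  h3:11  h4:6  h5:0  h6:0  h7:0 → peak 13
G@4: h1:13  h2:7  h3:7  h4:6  h5:4  h6:0  h7:0 → peak 13
G@5: h1:13  h2:7  h3:7  h4:2  h5:4  h6:4  h7:0 → peak 13
G@6: h1:13  h2:7  h3:7  h4:2  h5:0  h6:4  h7:4 → peak 13
Best is G@2, peak 13.

13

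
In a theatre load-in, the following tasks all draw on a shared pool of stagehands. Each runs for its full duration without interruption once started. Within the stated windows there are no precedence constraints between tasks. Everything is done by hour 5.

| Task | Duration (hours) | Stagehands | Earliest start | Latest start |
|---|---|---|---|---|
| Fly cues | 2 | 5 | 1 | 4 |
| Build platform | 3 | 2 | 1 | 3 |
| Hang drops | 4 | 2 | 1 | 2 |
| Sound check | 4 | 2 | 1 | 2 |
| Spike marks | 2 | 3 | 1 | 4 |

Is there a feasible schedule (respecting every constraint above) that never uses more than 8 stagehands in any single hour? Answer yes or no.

no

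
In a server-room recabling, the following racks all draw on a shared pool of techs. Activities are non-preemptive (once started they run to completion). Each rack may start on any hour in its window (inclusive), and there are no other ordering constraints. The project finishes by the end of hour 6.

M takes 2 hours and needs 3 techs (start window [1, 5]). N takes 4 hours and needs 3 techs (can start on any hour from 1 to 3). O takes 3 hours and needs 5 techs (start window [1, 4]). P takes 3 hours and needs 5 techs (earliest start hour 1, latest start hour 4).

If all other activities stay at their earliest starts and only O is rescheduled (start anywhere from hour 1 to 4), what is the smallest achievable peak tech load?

11

O@1: h1:16  h2:16  h3:13  h4:3  h5:0  h6:0 → peak 16
O@2: h1:11  h2:16  h3:13  h4:8  h5:0  h6:0 → peak 16
O@3: h1:11  h2:11  h3:13  h4:8  h5:5  h6:0 → peak 13
O@4: h1:11  h2:11  h3:8  h4:8  h5:5  h6:5 → peak 11
Best is O@4, peak 11.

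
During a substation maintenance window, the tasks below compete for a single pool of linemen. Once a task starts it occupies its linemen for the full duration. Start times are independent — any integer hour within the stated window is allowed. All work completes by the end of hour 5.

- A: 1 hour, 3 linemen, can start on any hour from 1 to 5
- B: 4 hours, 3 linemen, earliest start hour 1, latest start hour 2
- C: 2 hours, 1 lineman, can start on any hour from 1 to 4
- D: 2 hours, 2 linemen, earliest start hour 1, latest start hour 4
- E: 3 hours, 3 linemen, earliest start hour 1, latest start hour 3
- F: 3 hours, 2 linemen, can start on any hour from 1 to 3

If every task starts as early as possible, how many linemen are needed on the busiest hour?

14

Early-start schedule: A@1, B@1, C@1, D@1, E@1, F@1.
Load per hour: hour 1: 14, hour 2: 11, hour 3: 8, hour 4: 3, hour 5: 0.
Peak is 14.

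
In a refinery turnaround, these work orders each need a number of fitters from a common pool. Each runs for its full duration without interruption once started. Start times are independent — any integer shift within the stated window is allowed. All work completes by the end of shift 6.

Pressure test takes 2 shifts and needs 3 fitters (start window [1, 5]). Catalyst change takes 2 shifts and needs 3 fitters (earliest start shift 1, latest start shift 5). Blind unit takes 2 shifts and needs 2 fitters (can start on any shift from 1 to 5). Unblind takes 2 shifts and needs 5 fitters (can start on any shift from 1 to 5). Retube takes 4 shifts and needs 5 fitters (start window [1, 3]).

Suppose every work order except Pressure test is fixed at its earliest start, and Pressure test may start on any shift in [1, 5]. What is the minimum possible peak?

Pressure test@1: s1:18  s2:18  s3:5  s4:5  s5:0  s6:0 → peak 18
Pressure test@2: s1:15  s2:18  s3:8  s4:5  s5:0  s6:0 → peak 18
Pressure test@3: s1:15  s2:15  s3:8  s4:8  s5:0  s6:0 → peak 15
Pressure test@4: s1:15  s2:15  s3:5  s4:8  s5:3  s6:0 → peak 15
Pressure test@5: s1:15  s2:15  s3:5  s4:5  s5:3  s6:3 → peak 15
Best is Pressure test@3, peak 15.

15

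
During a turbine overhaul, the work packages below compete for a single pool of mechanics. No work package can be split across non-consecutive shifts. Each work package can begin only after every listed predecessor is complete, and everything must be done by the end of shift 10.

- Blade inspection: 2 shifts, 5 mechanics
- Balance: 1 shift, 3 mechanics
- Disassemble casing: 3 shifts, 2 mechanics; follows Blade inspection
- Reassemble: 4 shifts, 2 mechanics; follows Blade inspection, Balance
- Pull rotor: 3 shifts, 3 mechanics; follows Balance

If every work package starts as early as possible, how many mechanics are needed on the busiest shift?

8

Early-start schedule: Blade inspection@1, Balance@1, Disassemble casing@3, Reassemble@3, Pull rotor@2.
Load per shift: shift 1: 8, shift 2: 8, shift 3: 7, shift 4: 7, shift 5: 4, shift 6: 2, shift 7: 0, shift 8: 0, shift 9: 0, shift 10: 0.
Peak is 8.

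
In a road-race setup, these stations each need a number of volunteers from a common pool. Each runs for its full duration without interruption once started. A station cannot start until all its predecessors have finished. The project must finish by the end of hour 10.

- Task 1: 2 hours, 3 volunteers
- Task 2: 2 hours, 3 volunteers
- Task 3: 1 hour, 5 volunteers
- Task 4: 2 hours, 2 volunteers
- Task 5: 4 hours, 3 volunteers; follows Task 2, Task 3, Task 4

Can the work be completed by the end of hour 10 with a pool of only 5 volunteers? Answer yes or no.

Schedule Task 1@1, Task 2@3, Task 3@5, Task 4@1, Task 5@6: h1:5  h2:5  h3:3  h4:3  h5:5  h6:3  h7:3  h8:3  h9:3  h10:0 — peak 5 ≤ 5.

yes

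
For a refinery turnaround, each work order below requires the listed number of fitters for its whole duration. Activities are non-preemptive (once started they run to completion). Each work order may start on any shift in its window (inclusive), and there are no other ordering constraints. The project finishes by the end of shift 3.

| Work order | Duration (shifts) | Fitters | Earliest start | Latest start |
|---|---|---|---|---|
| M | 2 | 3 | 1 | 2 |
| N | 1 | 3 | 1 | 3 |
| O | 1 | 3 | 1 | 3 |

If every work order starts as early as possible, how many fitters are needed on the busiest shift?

Early-start schedule: M@1, N@1, O@1.
Load per shift: shift 1: 9, shift 2: 3, shift 3: 0.
Peak is 9.

9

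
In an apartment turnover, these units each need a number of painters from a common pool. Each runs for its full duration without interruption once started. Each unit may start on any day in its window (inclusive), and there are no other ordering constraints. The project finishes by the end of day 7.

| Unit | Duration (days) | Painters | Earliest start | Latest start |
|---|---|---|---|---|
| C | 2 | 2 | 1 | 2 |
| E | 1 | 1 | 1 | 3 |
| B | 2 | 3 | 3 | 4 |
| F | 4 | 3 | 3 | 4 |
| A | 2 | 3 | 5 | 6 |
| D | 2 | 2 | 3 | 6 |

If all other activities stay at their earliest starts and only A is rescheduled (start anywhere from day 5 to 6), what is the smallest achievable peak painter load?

A@5: d1:3  d2:2  d3:8  d4:8  d5:6  d6:6  d7:0 → peak 8
A@6: d1:3  d2:2  d3:8  d4:8  d5:3  d6:6  d7:3 → peak 8
Best is A@5, peak 8.

8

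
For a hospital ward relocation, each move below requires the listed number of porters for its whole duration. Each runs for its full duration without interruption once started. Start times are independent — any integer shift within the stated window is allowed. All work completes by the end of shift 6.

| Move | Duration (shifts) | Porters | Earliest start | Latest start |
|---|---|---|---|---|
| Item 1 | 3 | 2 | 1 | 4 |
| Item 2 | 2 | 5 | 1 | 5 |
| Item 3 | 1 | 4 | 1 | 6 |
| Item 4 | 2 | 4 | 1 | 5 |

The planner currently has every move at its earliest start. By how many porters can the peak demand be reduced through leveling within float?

Early-start peak: s1:15  s2:11  s3:2  s4:0  s5:0  s6:0 ⇒ 15.
Leveled (Item 1@1, Item 2@4, Item 3@1, Item 4@2): s1:6  s2:6  s3:6  s4:5  s5:5  s6:0 ⇒ 6.
Reduction 15 − 6 = 9.

9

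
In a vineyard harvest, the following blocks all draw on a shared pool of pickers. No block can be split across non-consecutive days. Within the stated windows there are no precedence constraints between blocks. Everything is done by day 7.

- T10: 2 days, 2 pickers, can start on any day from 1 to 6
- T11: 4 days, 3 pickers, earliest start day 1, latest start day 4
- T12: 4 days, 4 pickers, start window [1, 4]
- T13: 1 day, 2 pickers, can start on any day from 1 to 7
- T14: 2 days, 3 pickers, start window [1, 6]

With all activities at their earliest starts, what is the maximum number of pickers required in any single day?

14

Early-start schedule: T10@1, T11@1, T12@1, T13@1, T14@1.
Load per day: day 1: 14, day 2: 12, day 3: 7, day 4: 7, day 5: 0, day 6: 0, day 7: 0.
Peak is 14.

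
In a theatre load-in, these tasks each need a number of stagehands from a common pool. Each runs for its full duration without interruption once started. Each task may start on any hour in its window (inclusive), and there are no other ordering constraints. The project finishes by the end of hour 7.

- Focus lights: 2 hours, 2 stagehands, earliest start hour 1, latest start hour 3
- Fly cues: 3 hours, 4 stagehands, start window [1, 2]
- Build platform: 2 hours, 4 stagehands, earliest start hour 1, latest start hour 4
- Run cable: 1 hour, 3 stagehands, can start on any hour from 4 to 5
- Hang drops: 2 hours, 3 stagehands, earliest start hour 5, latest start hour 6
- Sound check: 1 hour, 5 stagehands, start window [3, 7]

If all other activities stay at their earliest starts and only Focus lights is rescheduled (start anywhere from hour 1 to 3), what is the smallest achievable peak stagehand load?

10

Focus lights@1: h1:10  h2:10  h3:9  h4:3  h5:3  h6:3  h7:0 → peak 10
Focus lights@2: h1:8  h2:10  h3:11  h4:3  h5:3  h6:3  h7:0 → peak 11
Focus lights@3: h1:8  h2:8  h3:11  h4:5  h5:3  h6:3  h7:0 → peak 11
Best is Focus lights@1, peak 10.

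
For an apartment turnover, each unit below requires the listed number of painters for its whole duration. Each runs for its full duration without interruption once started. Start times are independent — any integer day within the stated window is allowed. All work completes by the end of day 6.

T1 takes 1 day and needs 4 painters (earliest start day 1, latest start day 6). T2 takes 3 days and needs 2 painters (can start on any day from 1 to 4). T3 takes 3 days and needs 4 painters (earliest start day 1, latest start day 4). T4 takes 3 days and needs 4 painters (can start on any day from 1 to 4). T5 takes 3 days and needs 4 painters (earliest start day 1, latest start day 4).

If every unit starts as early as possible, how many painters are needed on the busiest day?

18

Early-start schedule: T1@1, T2@1, T3@1, T4@1, T5@1.
Load per day: day 1: 18, day 2: 14, day 3: 14, day 4: 0, day 5: 0, day 6: 0.
Peak is 18.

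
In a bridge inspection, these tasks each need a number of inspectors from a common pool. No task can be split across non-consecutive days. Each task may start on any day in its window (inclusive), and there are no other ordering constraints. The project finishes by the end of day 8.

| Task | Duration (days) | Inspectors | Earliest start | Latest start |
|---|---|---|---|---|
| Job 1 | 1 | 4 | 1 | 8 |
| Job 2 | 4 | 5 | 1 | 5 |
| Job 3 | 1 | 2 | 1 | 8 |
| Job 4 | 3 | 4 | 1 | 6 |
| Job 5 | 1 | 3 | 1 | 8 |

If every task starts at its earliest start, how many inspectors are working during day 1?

At early start, day 1 has: Job 1, Job 2, Job 3, Job 4, Job 5.
Demand: 4 + 5 + 2 + 4 + 3 = 18.

18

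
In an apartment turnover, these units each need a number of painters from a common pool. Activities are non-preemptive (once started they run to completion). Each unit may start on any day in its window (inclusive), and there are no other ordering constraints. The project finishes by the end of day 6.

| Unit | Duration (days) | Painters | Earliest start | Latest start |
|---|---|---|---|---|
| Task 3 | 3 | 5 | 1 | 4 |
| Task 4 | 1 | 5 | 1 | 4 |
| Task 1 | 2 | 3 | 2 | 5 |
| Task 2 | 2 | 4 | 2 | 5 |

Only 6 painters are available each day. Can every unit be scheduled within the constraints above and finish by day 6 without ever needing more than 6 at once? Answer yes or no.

no

The minimum achievable peak is 7; 6 < 7, so no feasible schedule stays within the cap.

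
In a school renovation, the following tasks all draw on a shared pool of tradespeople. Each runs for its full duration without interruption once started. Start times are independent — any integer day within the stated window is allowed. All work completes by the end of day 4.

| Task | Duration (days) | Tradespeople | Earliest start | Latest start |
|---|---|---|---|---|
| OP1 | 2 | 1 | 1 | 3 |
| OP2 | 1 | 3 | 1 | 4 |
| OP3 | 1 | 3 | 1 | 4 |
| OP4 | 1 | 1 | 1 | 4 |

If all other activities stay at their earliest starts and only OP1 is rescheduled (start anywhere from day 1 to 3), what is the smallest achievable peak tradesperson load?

OP1@1: d1:8  d2:1  d3:0  d4:0 → peak 8
OP1@2: d1:7  d2:1  d3:1  d4:0 → peak 7
OP1@3: d1:7  d2:0  d3:1  d4:1 → peak 7
Best is OP1@2, peak 7.

7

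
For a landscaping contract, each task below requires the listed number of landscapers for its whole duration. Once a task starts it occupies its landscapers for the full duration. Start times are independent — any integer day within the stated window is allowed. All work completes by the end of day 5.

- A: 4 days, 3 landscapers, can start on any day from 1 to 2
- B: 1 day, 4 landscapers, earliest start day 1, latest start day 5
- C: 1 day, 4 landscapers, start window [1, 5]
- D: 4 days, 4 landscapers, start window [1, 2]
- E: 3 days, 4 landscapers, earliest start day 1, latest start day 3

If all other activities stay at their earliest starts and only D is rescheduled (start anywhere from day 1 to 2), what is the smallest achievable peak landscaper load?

15

D@1: d1:19  d2:11  d3:11  d4:7  d5:0 → peak 19
D@2: d1:15  d2:11  d3:11  d4:7  d5:4 → peak 15
Best is D@2, peak 15.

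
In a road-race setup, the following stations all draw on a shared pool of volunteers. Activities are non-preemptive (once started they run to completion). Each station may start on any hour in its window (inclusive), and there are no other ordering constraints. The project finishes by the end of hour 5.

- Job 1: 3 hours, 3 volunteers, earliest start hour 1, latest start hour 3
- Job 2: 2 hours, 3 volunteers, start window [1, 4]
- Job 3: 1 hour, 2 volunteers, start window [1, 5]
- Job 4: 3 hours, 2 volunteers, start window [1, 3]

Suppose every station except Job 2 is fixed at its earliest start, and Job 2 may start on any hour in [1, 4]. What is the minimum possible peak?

7

Job 2@1: h1:10  h2:8  h3:5  h4:0  h5:0 → peak 10
Job 2@2: h1:7  h2:8  h3:8  h4:0  h5:0 → peak 8
Job 2@3: h1:7  h2:5  h3:8  h4:3  h5:0 → peak 8
Job 2@4: h1:7  h2:5  h3:5  h4:3  h5:3 → peak 7
Best is Job 2@4, peak 7.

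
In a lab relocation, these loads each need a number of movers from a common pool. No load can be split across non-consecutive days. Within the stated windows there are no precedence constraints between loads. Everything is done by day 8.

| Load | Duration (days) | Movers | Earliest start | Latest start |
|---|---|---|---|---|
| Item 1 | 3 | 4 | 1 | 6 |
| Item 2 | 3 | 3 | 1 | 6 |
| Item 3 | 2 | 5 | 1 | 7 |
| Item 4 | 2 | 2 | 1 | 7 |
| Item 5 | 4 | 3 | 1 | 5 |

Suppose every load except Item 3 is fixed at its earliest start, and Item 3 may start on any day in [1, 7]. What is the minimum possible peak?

Item 3@1: d1:17  d2:17  d3:10  d4:3  d5:0  d6:0  d7:0  d8:0 → peak 17
Item 3@2: d1:12  d2:17  d3:15  d4:3  d5:0  d6:0  d7:0  d8:0 → peak 17
Item 3@3: d1:12  d2:12  d3:15  d4:8  d5:0  d6:0  d7:0  d8:0 → peak 15
Item 3@4: d1:12  d2:12  d3:10  d4:8  d5:5  d6:0  d7:0  d8:0 → peak 12
Item 3@5: d1:12  d2:12  d3:10  d4:3  d5:5  d6:5  d7:0  d8:0 → peak 12
Item 3@6: d1:12  d2:12  d3:10  d4:3  d5:0  d6:5  d7:5  d8:0 → peak 12
Item 3@7: d1:12  d2:12  d3:10  d4:3  d5:0  d6:0  d7:5  d8:5 → peak 12
Best is Item 3@4, peak 12.

12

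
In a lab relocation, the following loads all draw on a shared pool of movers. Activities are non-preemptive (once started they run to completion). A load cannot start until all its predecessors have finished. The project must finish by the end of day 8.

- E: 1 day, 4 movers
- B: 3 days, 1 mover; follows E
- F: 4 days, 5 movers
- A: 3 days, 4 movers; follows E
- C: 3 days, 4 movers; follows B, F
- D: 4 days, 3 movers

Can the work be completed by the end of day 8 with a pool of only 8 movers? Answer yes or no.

no

The minimum achievable peak is 9; 8 < 9, so no feasible schedule stays within the cap.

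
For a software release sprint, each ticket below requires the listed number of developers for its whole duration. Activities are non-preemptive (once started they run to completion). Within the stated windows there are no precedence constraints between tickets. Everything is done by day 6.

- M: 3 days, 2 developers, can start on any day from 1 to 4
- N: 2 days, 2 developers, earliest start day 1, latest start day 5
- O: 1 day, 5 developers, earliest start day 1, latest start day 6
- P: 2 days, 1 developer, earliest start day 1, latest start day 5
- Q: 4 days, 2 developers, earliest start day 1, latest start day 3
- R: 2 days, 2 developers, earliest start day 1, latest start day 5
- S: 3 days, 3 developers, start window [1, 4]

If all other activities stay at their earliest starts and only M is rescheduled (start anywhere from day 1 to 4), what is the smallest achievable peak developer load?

15

M@1: d1:17  d2:12  d3:7  d4:2  d5:0  d6:0 → peak 17
M@2: d1:15  d2:12  d3:7  d4:4  d5:0  d6:0 → peak 15
M@3: d1:15  d2:10  d3:7  d4:4  d5:2  d6:0 → peak 15
M@4: d1:15  d2:10  d3:5  d4:4  d5:2  d6:2 → peak 15
Best is M@2, peak 15.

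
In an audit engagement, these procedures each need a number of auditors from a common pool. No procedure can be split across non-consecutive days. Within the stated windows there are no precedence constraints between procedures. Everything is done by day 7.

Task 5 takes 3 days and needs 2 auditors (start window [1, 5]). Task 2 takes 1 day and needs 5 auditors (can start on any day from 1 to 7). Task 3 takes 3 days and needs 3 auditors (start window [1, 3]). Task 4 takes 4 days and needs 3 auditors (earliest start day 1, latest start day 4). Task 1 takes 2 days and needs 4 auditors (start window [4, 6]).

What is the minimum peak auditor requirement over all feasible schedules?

6

Early-start (Task 5@1, Task 2@1, Task 3@1, Task 4@1, Task 1@4) gives peak 13: d1:13  d2:8  d3:8  d4:7  d5:4  d6:0  d7:0.
Shift Task 5→4, Task 2→7, Task 1→5.
Schedule Task 5@4, Task 2@7, Task 3@1, Task 4@1, Task 1@5: d1:6  d2:6  d3:6  d4:5  d5:6  d6:6  d7:5 — peak 6.
Total auditor-days = 40 over 7 days ⇒ peak ≥ ⌈40/7⌉ = 6, so 6 is optimal.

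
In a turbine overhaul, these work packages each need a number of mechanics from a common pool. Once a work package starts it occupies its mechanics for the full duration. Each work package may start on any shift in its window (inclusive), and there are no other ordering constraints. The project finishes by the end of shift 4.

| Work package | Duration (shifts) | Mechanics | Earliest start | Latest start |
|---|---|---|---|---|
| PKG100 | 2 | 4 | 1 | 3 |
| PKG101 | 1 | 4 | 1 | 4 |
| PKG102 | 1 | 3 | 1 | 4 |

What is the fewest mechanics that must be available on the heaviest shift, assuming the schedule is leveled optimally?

4

Early-start (PKG100@1, PKG101@1, PKG102@1) gives peak 11: s1:11  s2:4  s3:0  s4:0.
Shift PKG101→3, PKG102→4.
Schedule PKG100@1, PKG101@3, PKG102@4: s1:4  s2:4  s3:4  s4:3 — peak 4.
Total mechanic-shifts = 15 over 4 shifts ⇒ peak ≥ ⌈15/4⌉ = 4, so 4 is optimal.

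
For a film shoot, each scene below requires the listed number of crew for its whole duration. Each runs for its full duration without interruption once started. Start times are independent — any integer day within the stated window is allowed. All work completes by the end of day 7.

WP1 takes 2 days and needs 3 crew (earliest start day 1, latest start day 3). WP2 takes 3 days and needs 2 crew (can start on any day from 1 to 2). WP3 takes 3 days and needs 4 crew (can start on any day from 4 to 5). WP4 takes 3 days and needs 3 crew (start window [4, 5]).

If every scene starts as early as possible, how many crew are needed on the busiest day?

7

Early-start schedule: WP1@1, WP2@1, WP3@4, WP4@4.
Load per day: day 1: 5, day 2: 5, day 3: 2, day 4: 7, day 5: 7, day 6: 7, day 7: 0.
Peak is 7.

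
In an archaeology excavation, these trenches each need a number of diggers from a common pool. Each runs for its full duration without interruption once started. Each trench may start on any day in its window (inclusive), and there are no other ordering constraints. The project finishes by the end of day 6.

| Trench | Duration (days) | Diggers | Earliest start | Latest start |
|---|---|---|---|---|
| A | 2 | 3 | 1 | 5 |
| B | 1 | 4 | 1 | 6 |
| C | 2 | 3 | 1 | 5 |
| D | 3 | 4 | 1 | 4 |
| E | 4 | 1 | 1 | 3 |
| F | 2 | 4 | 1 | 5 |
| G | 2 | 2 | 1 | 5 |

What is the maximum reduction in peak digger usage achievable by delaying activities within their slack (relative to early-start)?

13

Early-start peak: d1:21  d2:17  d3:5  d4:1  d5:0  d6:0 ⇒ 21.
Leveled (A@1, B@1, C@2, D@4, E@1, F@5, G@3): d1:8  d2:7  d3:6  d4:7  d5:8  d6:8 ⇒ 8.
Reduction 21 − 8 = 13.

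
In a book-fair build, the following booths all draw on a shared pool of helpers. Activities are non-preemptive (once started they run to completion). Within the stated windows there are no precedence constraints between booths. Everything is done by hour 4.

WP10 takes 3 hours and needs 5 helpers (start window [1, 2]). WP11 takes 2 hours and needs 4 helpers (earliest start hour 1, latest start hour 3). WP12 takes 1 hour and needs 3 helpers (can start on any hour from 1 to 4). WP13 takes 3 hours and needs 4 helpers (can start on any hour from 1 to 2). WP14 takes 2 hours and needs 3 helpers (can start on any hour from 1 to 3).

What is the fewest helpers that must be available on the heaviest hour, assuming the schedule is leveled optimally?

Early-start (WP10@1, WP11@1, WP12@1, WP13@1, WP14@1) gives peak 19: h1:19  h2:16  h3:9  h4:0.
Shift WP13→2, WP14→3.
Schedule WP10@1, WP11@1, WP12@1, WP13@2, WP14@3: h1:12  h2:13  h3:12  h4:7 — peak 13.

13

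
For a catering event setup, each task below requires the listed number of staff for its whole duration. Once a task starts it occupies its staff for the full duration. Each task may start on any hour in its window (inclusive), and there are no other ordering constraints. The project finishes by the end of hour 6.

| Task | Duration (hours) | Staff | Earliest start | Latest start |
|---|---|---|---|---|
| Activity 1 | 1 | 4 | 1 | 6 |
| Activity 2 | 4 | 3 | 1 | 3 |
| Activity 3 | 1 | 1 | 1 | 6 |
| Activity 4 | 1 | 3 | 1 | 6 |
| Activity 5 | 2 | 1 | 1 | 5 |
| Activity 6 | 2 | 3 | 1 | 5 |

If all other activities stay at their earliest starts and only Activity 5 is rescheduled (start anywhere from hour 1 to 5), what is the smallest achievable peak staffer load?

14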